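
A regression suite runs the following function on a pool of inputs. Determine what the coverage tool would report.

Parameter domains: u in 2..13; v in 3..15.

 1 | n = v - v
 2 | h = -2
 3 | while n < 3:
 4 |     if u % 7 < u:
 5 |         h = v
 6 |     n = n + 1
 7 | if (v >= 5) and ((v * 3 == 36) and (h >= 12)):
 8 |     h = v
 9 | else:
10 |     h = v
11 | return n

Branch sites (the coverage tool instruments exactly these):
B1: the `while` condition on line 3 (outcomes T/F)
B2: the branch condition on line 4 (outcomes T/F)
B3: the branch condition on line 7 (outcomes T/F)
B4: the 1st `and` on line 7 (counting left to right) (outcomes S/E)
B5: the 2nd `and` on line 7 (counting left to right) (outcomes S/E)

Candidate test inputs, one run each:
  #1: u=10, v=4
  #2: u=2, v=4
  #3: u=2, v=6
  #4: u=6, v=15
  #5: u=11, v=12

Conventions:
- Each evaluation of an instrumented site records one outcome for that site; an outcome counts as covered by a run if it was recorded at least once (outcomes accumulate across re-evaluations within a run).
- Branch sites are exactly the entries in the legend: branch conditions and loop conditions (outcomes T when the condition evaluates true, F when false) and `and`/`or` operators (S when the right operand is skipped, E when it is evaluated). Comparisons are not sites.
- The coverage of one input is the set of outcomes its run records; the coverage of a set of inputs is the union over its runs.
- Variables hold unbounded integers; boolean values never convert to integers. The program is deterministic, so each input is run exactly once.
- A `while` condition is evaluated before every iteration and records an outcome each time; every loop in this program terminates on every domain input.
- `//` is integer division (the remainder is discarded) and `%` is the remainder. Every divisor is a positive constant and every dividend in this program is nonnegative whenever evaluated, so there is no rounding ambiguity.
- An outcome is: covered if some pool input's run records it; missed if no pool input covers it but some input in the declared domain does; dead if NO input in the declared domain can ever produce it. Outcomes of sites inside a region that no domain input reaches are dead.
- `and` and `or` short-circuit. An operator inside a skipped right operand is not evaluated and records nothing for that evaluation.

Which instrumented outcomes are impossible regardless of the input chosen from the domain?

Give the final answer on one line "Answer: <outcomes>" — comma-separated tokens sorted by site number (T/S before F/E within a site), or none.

sweeping the full domain (156 inputs) for each outcome:
  reachable outcomes have witnesses, e.g. B1=T (e.g. u=2, v=3), B1=F (e.g. u=2, v=3), B2=T (e.g. u=7, v=3), B2=F (e.g. u=2, v=3)

Answer: none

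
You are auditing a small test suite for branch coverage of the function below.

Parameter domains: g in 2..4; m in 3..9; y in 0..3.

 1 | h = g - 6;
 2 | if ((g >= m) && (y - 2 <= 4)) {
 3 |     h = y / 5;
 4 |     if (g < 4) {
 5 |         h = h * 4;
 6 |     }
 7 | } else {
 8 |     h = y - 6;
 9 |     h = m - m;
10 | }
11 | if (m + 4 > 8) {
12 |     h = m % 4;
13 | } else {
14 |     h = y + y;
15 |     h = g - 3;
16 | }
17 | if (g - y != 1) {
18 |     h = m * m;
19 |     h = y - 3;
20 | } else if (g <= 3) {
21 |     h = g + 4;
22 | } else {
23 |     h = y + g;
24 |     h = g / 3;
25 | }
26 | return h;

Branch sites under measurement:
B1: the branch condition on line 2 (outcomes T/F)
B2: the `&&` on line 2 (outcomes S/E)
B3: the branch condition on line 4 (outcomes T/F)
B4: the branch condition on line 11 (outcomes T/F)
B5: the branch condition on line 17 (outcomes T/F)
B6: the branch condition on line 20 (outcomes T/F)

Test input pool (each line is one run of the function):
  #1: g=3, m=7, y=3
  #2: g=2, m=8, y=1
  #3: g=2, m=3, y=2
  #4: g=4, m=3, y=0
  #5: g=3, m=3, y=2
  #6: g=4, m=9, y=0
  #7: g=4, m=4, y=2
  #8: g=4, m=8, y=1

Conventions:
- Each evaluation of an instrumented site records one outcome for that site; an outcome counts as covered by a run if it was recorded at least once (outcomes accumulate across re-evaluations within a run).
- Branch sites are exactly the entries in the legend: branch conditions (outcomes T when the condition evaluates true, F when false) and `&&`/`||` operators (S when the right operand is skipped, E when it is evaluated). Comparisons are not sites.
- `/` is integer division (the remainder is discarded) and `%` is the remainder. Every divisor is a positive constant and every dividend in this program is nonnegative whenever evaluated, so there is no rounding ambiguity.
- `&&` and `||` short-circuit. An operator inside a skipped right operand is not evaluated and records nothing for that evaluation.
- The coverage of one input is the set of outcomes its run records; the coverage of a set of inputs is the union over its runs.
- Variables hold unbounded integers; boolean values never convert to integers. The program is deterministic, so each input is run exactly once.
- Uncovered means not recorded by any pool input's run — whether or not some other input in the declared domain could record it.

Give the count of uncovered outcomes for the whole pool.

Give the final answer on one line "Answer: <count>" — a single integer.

input #1 (g=3, m=7, y=3): covers B1=F, B2=S, B4=T, B5=T
input #2 (g=2, m=8, y=1): covers B1=F, B2=S, B4=T, B5=F, B6=T
input #3 (g=2, m=3, y=2): covers B1=F, B2=S, B4=F, B5=T
input #4 (g=4, m=3, y=0): covers B1=T, B2=E, B3=F, B4=F, B5=T
input #5 (g=3, m=3, y=2): covers B1=T, B2=E, B3=T, B4=F, B5=F, B6=T
input #6 (g=4, m=9, y=0): covers B1=F, B2=S, B4=T, B5=T
input #7 (g=4, m=4, y=2): covers B1=T, B2=E, B3=F, B4=F, B5=T
input #8 (g=4, m=8, y=1): covers B1=F, B2=S, B4=T, B5=T
union over the pool: B1=T, B1=F, B2=S, B2=E, B3=T, B3=F, B4=T, B4=F, B5=T, B5=F, B6=T
uncovered (1 of 12): B6=F

Answer: 1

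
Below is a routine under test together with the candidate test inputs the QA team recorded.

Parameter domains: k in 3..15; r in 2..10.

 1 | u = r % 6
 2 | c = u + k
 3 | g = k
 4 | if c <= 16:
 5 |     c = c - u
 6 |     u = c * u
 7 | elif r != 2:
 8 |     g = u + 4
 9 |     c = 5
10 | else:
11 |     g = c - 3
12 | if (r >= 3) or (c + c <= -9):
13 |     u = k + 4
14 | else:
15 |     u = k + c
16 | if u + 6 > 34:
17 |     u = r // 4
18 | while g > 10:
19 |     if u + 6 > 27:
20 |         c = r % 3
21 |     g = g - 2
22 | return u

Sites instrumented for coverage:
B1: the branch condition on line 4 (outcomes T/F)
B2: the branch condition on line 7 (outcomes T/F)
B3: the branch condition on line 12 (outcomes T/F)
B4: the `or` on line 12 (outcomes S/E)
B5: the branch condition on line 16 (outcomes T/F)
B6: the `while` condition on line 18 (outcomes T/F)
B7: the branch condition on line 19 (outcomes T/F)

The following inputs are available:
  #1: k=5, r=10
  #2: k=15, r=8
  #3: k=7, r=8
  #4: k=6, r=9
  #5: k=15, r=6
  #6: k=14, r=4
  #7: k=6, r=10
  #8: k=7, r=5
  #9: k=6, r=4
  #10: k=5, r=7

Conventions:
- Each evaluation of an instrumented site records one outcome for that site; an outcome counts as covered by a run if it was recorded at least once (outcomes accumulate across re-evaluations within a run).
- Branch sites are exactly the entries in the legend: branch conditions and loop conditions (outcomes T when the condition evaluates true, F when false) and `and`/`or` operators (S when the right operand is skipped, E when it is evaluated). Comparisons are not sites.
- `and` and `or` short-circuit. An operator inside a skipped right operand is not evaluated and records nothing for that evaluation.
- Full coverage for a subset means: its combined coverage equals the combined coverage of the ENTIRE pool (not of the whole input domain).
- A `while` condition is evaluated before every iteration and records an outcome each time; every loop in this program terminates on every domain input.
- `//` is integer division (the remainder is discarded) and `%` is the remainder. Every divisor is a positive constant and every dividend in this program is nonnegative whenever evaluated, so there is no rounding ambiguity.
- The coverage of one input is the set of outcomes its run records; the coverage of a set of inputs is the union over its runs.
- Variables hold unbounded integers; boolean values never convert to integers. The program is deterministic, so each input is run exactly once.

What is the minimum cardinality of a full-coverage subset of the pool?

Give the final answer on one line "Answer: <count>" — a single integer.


#1 (k=5, r=10) -> covered: B1=T, B3=T, B4=S, B5=F, B6=F
#2 (k=15, r=8) -> covered: B1=F, B2=T, B3=T, B4=S, B5=F, B6=F
#3 (k=7, r=8) -> covered: B1=T, B3=T, B4=S, B5=F, B6=F
#4 (k=6, r=9) -> covered: B1=T, B3=T, B4=S, B5=F, B6=F
#5 (k=15, r=6) -> covered: B1=T, B3=T, B4=S, B5=F, B6=T, B6=F, B7=F
#6 (k=14, r=4) -> covered: B1=F, B2=T, B3=T, B4=S, B5=F, B6=F
#7 (k=6, r=10) -> covered: B1=T, B3=T, B4=S, B5=F, B6=F
#8 (k=7, r=5) -> covered: B1=T, B3=T, B4=S, B5=F, B6=F
#9 (k=6, r=4) -> covered: B1=T, B3=T, B4=S, B5=F, B6=F
#10 (k=5, r=7) -> covered: B1=T, B3=T, B4=S, B5=F, B6=F
the full pool covers 9 outcomes: B1=T, B1=F, B2=T, B3=T, B4=S, B5=F, B6=T, B6=F, B7=F
size 1 is not enough: best union over all size-1 subsets is 7/9
at size 2, {2, 5} reaches all 9 outcomes; every lexicographically earlier size-2 subset fails
Answer: 2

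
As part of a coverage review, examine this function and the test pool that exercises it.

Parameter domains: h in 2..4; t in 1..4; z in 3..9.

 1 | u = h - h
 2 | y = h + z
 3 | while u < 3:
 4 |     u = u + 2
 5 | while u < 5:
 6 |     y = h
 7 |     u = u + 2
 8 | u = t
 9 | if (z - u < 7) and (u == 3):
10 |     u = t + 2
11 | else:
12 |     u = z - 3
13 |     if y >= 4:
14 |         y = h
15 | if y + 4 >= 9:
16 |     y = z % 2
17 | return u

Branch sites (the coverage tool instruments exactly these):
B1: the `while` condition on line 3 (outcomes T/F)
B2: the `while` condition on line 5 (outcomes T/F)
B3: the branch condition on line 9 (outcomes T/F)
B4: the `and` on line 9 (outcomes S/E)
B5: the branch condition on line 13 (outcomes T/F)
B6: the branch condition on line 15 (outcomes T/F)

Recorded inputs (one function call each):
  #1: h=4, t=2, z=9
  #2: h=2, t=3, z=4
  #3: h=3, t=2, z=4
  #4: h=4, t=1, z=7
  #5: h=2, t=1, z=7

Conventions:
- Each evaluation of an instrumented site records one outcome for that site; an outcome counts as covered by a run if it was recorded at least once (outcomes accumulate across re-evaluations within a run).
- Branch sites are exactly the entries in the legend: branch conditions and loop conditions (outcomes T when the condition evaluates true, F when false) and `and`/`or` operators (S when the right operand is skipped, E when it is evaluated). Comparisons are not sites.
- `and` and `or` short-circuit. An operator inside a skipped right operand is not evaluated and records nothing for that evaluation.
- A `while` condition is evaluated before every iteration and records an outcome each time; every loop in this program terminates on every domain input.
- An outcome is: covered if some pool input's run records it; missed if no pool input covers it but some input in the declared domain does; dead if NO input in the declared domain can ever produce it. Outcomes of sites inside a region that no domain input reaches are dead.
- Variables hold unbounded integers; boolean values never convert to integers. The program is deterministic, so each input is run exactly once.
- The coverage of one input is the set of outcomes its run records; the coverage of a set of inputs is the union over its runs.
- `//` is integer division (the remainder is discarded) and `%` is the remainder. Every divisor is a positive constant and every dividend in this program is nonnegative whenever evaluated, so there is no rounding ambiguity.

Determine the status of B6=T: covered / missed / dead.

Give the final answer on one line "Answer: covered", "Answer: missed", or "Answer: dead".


no pool input records B6=T
checking all 84 inputs in the declared domain: B6=T is never recorded -> dead
Answer: dead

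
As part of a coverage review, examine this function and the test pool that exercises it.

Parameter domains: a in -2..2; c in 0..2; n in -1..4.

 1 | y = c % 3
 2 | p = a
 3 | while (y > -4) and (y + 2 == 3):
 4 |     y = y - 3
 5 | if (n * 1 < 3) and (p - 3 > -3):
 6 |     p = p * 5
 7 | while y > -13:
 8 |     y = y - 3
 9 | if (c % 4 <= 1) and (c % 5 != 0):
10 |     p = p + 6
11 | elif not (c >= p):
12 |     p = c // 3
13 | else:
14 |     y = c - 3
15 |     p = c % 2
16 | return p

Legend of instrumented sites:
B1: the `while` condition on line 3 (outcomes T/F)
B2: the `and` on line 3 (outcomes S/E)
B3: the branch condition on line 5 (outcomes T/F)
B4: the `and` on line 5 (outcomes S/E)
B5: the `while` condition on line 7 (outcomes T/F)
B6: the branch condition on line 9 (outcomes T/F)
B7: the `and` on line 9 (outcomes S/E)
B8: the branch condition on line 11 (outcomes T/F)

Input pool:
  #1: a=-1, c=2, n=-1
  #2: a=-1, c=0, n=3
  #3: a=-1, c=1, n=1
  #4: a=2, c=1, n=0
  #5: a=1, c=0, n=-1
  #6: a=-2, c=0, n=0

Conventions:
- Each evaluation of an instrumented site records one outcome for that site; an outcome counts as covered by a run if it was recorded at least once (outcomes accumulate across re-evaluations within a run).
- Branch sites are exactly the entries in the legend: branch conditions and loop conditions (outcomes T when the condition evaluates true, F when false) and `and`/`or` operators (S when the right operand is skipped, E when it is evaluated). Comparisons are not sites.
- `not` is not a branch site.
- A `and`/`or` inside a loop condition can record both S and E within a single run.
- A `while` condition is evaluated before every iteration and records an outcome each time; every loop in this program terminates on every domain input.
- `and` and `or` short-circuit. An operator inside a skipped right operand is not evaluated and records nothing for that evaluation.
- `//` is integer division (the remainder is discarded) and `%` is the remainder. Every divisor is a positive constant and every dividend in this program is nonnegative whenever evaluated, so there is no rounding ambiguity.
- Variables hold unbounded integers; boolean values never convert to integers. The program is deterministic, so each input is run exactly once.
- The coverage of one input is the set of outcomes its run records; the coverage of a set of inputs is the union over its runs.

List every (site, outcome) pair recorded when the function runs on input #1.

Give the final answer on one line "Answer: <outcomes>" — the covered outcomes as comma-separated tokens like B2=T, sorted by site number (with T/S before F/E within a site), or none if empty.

Event log for input #1 (a=-1, c=2, n=-1):
  B2->E, B1->F, B4->E, B3->F, B5->T, B5->T, B5->T, B5->T, B5->T, B5->F
  B7->S, B6->F, B8->F
as a set, this run covers: B1=F, B2=E, B3=F, B4=E, B5=T, B5=F, B6=F, B7=S, B8=F

Answer: B1=F, B2=E, B3=F, B4=E, B5=T, B5=F, B6=F, B7=S, B8=F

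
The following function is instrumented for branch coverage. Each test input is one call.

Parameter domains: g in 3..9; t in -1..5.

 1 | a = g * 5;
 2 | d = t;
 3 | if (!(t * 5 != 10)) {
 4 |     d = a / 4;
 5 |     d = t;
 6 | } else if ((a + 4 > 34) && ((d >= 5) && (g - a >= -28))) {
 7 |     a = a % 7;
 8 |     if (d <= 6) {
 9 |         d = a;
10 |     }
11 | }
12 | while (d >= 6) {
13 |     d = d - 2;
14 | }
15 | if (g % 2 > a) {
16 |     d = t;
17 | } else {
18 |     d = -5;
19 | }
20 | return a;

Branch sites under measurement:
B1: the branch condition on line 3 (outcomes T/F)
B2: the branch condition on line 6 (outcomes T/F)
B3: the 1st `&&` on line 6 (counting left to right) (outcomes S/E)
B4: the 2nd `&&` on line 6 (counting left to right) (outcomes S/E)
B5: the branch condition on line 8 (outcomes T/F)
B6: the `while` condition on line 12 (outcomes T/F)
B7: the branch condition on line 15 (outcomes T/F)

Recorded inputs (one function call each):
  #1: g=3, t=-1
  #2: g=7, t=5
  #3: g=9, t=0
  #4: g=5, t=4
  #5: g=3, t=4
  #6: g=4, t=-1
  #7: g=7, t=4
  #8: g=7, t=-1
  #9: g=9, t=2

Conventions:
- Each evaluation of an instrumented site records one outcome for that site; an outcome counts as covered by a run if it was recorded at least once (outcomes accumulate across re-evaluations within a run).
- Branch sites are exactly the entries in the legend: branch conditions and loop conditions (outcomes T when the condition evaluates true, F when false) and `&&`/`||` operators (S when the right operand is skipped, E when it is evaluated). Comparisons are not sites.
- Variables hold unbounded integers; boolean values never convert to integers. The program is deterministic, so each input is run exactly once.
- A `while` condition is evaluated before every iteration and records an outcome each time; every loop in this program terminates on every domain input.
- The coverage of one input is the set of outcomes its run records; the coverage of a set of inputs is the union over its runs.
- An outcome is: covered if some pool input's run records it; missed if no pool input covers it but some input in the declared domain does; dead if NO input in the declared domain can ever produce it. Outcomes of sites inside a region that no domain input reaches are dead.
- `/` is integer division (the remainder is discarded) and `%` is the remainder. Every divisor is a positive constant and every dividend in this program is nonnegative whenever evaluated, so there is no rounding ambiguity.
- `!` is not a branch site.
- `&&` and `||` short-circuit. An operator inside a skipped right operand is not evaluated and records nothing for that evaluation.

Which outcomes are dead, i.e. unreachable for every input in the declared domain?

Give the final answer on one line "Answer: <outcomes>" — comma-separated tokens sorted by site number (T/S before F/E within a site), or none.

exhaustive pass over the 49-input domain:
  B5=F: no domain input ever produces it -> dead
  B6=T: no domain input ever produces it -> dead
  reachable outcomes have witnesses, e.g. B1=T (e.g. g=3, t=2), B1=F (e.g. g=3, t=-1), B2=T (e.g. g=7, t=5), B2=F (e.g. g=3, t=-1)

Answer: B5=F, B6=T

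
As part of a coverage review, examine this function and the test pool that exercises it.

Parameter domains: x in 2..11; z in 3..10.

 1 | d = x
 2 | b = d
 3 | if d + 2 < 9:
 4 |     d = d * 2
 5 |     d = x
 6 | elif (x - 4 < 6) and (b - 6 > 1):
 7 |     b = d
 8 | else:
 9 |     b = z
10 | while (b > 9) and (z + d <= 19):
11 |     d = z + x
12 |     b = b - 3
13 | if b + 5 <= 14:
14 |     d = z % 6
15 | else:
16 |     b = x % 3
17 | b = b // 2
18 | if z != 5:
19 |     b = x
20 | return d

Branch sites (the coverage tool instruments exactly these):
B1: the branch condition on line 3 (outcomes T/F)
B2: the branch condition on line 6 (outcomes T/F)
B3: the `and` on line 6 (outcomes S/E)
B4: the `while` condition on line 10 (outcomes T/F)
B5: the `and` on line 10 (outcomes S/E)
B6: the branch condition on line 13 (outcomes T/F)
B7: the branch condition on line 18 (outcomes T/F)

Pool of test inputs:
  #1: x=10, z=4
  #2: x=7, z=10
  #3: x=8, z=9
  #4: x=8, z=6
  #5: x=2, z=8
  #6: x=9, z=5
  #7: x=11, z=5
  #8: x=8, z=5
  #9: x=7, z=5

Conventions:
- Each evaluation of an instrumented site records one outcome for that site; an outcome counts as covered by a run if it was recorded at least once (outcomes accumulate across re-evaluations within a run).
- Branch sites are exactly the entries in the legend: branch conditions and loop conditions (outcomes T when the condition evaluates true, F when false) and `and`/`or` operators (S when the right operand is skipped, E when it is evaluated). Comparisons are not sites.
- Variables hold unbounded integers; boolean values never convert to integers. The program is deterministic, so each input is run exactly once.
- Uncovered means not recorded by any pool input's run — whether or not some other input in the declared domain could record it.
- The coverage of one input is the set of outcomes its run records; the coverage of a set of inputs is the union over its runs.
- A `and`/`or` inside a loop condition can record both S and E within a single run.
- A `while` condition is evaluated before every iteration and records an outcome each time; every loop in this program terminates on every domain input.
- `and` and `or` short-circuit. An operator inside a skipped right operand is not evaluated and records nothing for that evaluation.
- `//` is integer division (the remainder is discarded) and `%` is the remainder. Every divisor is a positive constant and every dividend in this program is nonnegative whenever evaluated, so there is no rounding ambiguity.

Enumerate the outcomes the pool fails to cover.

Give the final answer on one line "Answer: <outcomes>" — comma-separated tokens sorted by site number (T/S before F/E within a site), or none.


test 1 (x=10, z=4) fires B1->F, B3->S, B2->F, B5->S, B4->F, B6->T, B7->T; hits B1=F, B2=F, B3=S, B4=F, B5=S, B6=T, B7=T
test 2 (x=7, z=10) fires B1->F, B3->E, B2->F, B5->E, B4->T, B5->S, B4->F, B6->T, B7->T; hits B1=F, B2=F, B3=E, B4=T, B4=F, B5=S, B5=E, B6=T, B7=T
test 3 (x=8, z=9) fires B1->F, B3->E, B2->T, B5->S, B4->F, B6->T, B7->T; hits B1=F, B2=T, B3=E, B4=F, B5=S, B6=T, B7=T
test 4 (x=8, z=6) fires B1->F, B3->E, B2->T, B5->S, B4->F, B6->T, B7->T; hits B1=F, B2=T, B3=E, B4=F, B5=S, B6=T, B7=T
test 5 (x=2, z=8) fires B1->T, B5->S, B4->F, B6->T, B7->T; hits B1=T, B4=F, B5=S, B6=T, B7=T
test 6 (x=9, z=5) fires B1->F, B3->E, B2->T, B5->S, B4->F, B6->T, B7->F; hits B1=F, B2=T, B3=E, B4=F, B5=S, B6=T, B7=F
test 7 (x=11, z=5) fires B1->F, B3->S, B2->F, B5->S, B4->F, B6->T, B7->F; hits B1=F, B2=F, B3=S, B4=F, B5=S, B6=T, B7=F
test 8 (x=8, z=5) fires B1->F, B3->E, B2->T, B5->S, B4->F, B6->T, B7->F; hits B1=F, B2=T, B3=E, B4=F, B5=S, B6=T, B7=F
test 9 (x=7, z=5) fires B1->F, B3->E, B2->F, B5->S, B4->F, B6->T, B7->F; hits B1=F, B2=F, B3=E, B4=F, B5=S, B6=T, B7=F
union over the pool: B1=T, B1=F, B2=T, B2=F, B3=S, B3=E, B4=T, B4=F, B5=S, B5=E, B6=T, B7=T, B7=F
uncovered (1 of 14): B6=F
Answer: B6=F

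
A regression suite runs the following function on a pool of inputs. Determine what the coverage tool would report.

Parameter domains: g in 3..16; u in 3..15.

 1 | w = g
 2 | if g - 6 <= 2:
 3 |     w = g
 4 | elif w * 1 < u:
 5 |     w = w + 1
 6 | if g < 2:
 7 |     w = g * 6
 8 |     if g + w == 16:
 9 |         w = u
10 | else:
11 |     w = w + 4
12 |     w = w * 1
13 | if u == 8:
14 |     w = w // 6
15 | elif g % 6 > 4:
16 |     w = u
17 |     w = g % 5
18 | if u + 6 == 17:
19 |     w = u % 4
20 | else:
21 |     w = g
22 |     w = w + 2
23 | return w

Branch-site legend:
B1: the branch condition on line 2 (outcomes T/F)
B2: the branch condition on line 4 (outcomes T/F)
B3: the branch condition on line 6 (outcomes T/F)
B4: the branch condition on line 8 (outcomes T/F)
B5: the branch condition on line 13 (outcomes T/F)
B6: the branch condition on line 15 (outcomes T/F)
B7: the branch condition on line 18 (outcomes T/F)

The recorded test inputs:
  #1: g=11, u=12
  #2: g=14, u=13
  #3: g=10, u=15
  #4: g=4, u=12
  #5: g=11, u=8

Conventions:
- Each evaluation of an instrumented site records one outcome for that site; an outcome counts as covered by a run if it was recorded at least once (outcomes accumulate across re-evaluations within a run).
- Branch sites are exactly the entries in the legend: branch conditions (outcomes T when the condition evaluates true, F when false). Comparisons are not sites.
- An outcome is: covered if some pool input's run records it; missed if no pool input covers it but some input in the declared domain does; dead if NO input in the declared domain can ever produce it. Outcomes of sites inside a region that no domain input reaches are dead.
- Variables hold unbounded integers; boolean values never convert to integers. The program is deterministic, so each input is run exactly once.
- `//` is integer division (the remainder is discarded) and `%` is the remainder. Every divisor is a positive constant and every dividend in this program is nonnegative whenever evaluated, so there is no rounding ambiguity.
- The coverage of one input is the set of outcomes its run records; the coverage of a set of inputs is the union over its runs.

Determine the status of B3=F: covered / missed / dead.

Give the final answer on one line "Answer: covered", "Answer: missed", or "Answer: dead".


B3=F is recorded by pool input(s) 1, 2, 3, 4, 5 -> covered
Answer: covered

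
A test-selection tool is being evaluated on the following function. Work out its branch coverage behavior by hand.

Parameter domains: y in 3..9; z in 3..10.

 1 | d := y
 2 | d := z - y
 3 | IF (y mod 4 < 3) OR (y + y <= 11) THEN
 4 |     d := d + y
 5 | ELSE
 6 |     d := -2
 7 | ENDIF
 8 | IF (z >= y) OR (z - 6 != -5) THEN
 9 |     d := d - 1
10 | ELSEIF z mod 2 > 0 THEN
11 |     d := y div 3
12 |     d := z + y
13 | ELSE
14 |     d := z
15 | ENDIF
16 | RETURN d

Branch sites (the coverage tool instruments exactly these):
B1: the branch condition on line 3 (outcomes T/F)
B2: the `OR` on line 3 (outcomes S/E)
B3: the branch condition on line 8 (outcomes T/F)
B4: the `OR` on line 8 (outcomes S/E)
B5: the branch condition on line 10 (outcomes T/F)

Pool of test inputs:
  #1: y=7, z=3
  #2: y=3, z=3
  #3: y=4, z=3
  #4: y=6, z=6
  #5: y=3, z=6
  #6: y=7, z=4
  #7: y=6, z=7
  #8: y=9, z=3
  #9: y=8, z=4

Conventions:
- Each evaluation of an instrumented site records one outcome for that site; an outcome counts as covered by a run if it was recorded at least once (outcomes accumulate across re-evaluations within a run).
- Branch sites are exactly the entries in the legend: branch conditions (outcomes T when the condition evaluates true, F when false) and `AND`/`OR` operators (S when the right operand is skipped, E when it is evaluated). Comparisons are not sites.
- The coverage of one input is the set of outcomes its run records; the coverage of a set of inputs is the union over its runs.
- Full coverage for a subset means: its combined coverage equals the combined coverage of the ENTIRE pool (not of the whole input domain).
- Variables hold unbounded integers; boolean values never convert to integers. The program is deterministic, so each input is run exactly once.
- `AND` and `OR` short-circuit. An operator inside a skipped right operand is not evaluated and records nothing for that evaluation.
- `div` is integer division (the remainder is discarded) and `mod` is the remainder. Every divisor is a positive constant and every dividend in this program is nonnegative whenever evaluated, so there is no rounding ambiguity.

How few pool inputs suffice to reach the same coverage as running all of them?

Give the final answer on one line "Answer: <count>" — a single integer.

input #1 (y=7, z=3): events B2->E, B1->F, B4->E, B3->T; covers B1=F, B2=E, B3=T, B4=E
input #2 (y=3, z=3): events B2->E, B1->T, B4->S, B3->T; covers B1=T, B2=E, B3=T, B4=S
input #3 (y=4, z=3): events B2->S, B1->T, B4->E, B3->T; covers B1=T, B2=S, B3=T, B4=E
input #4 (y=6, z=6): events B2->S, B1->T, B4->S, B3->T; covers B1=T, B2=S, B3=T, B4=S
input #5 (y=3, z=6): events B2->E, B1->T, B4->S, B3->T; covers B1=T, B2=E, B3=T, B4=S
input #6 (y=7, z=4): events B2->E, B1->F, B4->E, B3->T; covers B1=F, B2=E, B3=T, B4=E
input #7 (y=6, z=7): events B2->S, B1->T, B4->S, B3->T; covers B1=T, B2=S, B3=T, B4=S
input #8 (y=9, z=3): events B2->S, B1->T, B4->E, B3->T; covers B1=T, B2=S, B3=T, B4=E
input #9 (y=8, z=4): events B2->S, B1->T, B4->E, B3->T; covers B1=T, B2=S, B3=T, B4=E
the full pool covers 7 outcomes: B1=T, B1=F, B2=S, B2=E, B3=T, B4=S, B4=E
every size-1 subset falls short of the 7 outcomes (best: 4/7)
at size 2, {1, 4} reaches all 7 outcomes; every lexicographically earlier size-2 subset fails

Answer: 2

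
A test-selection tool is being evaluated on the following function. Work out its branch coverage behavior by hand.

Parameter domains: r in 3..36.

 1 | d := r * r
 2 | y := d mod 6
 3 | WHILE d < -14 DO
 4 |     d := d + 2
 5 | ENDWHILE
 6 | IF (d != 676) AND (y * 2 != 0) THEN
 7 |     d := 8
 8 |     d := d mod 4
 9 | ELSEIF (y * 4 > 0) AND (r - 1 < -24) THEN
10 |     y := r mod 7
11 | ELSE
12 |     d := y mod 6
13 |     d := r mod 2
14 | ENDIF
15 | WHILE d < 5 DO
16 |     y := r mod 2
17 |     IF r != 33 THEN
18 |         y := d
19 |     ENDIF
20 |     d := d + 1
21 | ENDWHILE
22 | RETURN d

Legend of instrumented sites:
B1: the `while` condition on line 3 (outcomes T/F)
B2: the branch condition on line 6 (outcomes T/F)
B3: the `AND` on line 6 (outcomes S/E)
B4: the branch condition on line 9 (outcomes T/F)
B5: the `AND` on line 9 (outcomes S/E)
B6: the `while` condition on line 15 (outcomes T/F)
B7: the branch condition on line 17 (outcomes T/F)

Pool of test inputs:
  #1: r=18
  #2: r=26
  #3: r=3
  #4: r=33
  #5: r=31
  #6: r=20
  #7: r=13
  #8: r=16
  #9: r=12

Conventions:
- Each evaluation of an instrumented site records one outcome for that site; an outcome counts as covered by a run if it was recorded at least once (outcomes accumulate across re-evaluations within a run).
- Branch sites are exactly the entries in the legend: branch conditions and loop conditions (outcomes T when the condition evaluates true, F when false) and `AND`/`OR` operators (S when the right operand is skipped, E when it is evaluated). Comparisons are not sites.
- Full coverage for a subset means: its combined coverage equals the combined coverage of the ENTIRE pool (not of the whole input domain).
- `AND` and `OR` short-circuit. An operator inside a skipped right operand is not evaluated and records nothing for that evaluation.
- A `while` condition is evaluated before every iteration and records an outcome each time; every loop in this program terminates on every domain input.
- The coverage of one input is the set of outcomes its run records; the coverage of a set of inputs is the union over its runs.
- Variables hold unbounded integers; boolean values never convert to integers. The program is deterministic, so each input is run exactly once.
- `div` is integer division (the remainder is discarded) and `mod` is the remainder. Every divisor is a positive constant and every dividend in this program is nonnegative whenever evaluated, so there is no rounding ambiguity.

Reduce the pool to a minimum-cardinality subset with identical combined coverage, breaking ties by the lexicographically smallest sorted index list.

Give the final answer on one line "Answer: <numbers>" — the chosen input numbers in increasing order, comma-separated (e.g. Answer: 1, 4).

input #1 (r=18): events B1->F, B3->E, B2->F, B5->S, B4->F, B6->T, B7->T, B6->T, B7->T, B6->T, B7->T, B6->T, B7->T, B6->T, ...; covers B1=F, B2=F, B3=E, B4=F, B5=S, B6=T, B6=F, B7=T
input #2 (r=26): events B1->F, B3->S, B2->F, B5->E, B4->F, B6->T, B7->T, B6->T, B7->T, B6->T, B7->T, B6->T, B7->T, B6->T, ...; covers B1=F, B2=F, B3=S, B4=F, B5=E, B6=T, B6=F, B7=T
input #3 (r=3): events B1->F, B3->E, B2->T, B6->T, B7->T, B6->T, B7->T, B6->T, B7->T, B6->T, B7->T, B6->T, B7->T, B6->F; covers B1=F, B2=T, B3=E, B6=T, B6=F, B7=T
input #4 (r=33): events B1->F, B3->E, B2->T, B6->T, B7->F, B6->T, B7->F, B6->T, B7->F, B6->T, B7->F, B6->T, B7->F, B6->F; covers B1=F, B2=T, B3=E, B6=T, B6=F, B7=F
input #5 (r=31): events B1->F, B3->E, B2->T, B6->T, B7->T, B6->T, B7->T, B6->T, B7->T, B6->T, B7->T, B6->T, B7->T, B6->F; covers B1=F, B2=T, B3=E, B6=T, B6=F, B7=T
input #6 (r=20): events B1->F, B3->E, B2->T, B6->T, B7->T, B6->T, B7->T, B6->T, B7->T, B6->T, B7->T, B6->T, B7->T, B6->F; covers B1=F, B2=T, B3=E, B6=T, B6=F, B7=T
input #7 (r=13): events B1->F, B3->E, B2->T, B6->T, B7->T, B6->T, B7->T, B6->T, B7->T, B6->T, B7->T, B6->T, B7->T, B6->F; covers B1=F, B2=T, B3=E, B6=T, B6=F, B7=T
input #8 (r=16): events B1->F, B3->E, B2->T, B6->T, B7->T, B6->T, B7->T, B6->T, B7->T, B6->T, B7->T, B6->T, B7->T, B6->F; covers B1=F, B2=T, B3=E, B6=T, B6=F, B7=T
input #9 (r=12): events B1->F, B3->E, B2->F, B5->S, B4->F, B6->T, B7->T, B6->T, B7->T, B6->T, B7->T, B6->T, B7->T, B6->T, ...; covers B1=F, B2=F, B3=E, B4=F, B5=S, B6=T, B6=F, B7=T
together the pool reaches 12 outcomes: B1=F, B2=T, B2=F, B3=S, B3=E, B4=F, B5=S, B5=E, B6=T, B6=F, B7=T, B7=F
size 1 is not enough: best union over all size-1 subsets is 8/12
size 2 is not enough: best union over all size-2 subsets is 11/12
inputs {1, 2, 4} (size 3) cover everything; no size-3 subset with a lexicographically smaller index list covers all 12

Answer: 1, 2, 4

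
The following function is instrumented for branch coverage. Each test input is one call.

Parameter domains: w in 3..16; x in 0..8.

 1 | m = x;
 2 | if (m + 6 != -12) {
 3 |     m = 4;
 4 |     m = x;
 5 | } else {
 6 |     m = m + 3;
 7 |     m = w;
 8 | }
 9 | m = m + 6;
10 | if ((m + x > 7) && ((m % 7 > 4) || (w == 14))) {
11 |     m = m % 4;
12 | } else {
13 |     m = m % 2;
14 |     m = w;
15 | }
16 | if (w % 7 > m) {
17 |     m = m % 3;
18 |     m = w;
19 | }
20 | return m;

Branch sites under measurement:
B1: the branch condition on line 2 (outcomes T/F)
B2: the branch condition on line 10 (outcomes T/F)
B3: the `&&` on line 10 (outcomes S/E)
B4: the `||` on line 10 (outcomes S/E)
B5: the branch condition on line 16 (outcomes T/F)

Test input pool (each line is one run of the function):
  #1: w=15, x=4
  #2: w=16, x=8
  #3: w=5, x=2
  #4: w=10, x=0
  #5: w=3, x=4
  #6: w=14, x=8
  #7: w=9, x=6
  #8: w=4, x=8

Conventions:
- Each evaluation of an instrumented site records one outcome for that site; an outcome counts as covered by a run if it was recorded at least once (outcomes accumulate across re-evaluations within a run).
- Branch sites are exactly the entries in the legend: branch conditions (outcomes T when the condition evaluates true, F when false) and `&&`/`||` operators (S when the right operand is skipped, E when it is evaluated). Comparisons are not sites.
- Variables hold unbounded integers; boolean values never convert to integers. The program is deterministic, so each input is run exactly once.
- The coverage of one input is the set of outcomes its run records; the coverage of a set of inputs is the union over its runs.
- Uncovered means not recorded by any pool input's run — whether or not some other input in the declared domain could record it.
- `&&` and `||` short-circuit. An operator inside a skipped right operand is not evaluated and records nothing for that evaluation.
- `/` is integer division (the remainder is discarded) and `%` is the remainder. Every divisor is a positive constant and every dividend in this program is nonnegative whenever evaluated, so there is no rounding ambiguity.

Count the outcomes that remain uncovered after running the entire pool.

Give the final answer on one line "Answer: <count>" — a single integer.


run #1 (w=15, x=4) records B1=T, B2=F, B3=E, B4=E, B5=F
run #2 (w=16, x=8) records B1=T, B2=F, B3=E, B4=E, B5=F
run #3 (w=5, x=2) records B1=T, B2=F, B3=E, B4=E, B5=F
run #4 (w=10, x=0) records B1=T, B2=F, B3=S, B5=F
run #5 (w=3, x=4) records B1=T, B2=F, B3=E, B4=E, B5=F
run #6 (w=14, x=8) records B1=T, B2=T, B3=E, B4=E, B5=F
run #7 (w=9, x=6) records B1=T, B2=T, B3=E, B4=S, B5=T
run #8 (w=4, x=8) records B1=T, B2=F, B3=E, B4=E, B5=F
union over the pool: B1=T, B2=T, B2=F, B3=S, B3=E, B4=S, B4=E, B5=T, B5=F
uncovered (1 of 10): B1=F
Answer: 1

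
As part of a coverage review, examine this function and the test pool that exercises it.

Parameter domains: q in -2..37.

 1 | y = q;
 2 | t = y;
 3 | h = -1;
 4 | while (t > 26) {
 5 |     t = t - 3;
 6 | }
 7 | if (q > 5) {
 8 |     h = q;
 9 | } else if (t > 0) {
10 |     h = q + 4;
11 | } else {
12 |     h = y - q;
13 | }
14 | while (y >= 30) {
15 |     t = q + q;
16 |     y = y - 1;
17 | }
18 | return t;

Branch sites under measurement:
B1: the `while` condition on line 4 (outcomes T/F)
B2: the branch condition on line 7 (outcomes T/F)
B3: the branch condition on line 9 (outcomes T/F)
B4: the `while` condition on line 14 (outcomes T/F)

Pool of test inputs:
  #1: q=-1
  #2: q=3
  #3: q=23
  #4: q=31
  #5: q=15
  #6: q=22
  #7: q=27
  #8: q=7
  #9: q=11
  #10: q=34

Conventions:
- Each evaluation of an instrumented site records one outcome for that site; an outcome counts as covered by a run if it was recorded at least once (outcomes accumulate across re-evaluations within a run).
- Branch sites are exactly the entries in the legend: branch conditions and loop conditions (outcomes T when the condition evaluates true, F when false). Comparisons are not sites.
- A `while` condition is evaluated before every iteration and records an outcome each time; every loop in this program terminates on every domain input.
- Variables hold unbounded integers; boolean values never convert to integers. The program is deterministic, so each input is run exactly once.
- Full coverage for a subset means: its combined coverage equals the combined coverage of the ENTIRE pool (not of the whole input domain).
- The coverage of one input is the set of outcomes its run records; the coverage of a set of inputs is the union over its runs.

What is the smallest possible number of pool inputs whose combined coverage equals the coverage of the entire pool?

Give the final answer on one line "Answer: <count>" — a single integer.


input #1 (q=-1): events B1->F, B2->F, B3->F, B4->F; covers B1=F, B2=F, B3=F, B4=F
input #2 (q=3): events B1->F, B2->F, B3->T, B4->F; covers B1=F, B2=F, B3=T, B4=F
input #3 (q=23): events B1->F, B2->T, B4->F; covers B1=F, B2=T, B4=F
input #4 (q=31): events B1->T, B1->T, B1->F, B2->T, B4->T, B4->T, B4->F; covers B1=T, B1=F, B2=T, B4=T, B4=F
input #5 (q=15): events B1->F, B2->T, B4->F; covers B1=F, B2=T, B4=F
input #6 (q=22): events B1->F, B2->T, B4->F; covers B1=F, B2=T, B4=F
input #7 (q=27): events B1->T, B1->F, B2->T, B4->F; covers B1=T, B1=F, B2=T, B4=F
input #8 (q=7): events B1->F, B2->T, B4->F; covers B1=F, B2=T, B4=F
input #9 (q=11): events B1->F, B2->T, B4->F; covers B1=F, B2=T, B4=F
input #10 (q=34): events B1->T, B1->T, B1->T, B1->F, B2->T, B4->T, B4->T, B4->T, B4->T, B4->T, B4->F; covers B1=T, B1=F, B2=T, B4=T, B4=F
pool-wide coverage (8 outcomes): B1=T, B1=F, B2=T, B2=F, B3=T, B3=F, B4=T, B4=F
no size-1 subset reaches all 8 outcomes (best union: 5/8)
no size-2 subset reaches all 8 outcomes (best union: 7/8)
inputs {1, 2, 4} (size 3) cover everything; no size-3 subset with a lexicographically smaller index list covers all 8
Answer: 3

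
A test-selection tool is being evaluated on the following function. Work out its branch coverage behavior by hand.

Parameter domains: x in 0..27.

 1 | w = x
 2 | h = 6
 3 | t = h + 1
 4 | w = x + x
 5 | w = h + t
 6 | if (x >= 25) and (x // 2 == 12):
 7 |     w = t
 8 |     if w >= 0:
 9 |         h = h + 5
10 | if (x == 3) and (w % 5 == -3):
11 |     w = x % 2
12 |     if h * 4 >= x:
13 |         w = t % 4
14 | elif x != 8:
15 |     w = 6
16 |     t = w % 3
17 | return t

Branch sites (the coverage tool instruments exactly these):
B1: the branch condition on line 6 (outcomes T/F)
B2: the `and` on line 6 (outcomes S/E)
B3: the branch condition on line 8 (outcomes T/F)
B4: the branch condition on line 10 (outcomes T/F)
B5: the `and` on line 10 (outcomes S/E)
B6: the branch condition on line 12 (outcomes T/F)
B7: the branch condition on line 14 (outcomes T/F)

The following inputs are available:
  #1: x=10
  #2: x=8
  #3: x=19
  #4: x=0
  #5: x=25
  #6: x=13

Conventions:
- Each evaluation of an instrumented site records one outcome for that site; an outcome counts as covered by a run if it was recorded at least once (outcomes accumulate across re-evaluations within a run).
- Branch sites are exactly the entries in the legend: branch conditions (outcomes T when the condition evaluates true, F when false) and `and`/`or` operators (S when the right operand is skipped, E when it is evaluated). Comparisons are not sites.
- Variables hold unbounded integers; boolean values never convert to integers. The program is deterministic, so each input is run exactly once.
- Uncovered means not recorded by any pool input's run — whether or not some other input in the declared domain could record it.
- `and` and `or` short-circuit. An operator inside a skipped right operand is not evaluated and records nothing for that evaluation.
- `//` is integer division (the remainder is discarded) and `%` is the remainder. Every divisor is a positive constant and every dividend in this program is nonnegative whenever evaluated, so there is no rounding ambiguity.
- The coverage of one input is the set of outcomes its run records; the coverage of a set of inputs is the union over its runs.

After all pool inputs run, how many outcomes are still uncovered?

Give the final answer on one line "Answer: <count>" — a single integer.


input #1, x=10: events B2->S, B1->F, B5->S, B4->F, B7->T; outcomes B1=F, B2=S, B4=F, B5=S, B7=T
input #2, x=8: events B2->S, B1->F, B5->S, B4->F, B7->F; outcomes B1=F, B2=S, B4=F, B5=S, B7=F
input #3, x=19: events B2->S, B1->F, B5->S, B4->F, B7->T; outcomes B1=F, B2=S, B4=F, B5=S, B7=T
input #4, x=0: events B2->S, B1->F, B5->S, B4->F, B7->T; outcomes B1=F, B2=S, B4=F, B5=S, B7=T
input #5, x=25: events B2->E, B1->T, B3->T, B5->S, B4->F, B7->T; outcomes B1=T, B2=E, B3=T, B4=F, B5=S, B7=T
input #6, x=13: events B2->S, B1->F, B5->S, B4->F, B7->T; outcomes B1=F, B2=S, B4=F, B5=S, B7=T
union over the pool: B1=T, B1=F, B2=S, B2=E, B3=T, B4=F, B5=S, B7=T, B7=F
uncovered (5 of 14): B3=F, B4=T, B5=E, B6=T, B6=F
Answer: 5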